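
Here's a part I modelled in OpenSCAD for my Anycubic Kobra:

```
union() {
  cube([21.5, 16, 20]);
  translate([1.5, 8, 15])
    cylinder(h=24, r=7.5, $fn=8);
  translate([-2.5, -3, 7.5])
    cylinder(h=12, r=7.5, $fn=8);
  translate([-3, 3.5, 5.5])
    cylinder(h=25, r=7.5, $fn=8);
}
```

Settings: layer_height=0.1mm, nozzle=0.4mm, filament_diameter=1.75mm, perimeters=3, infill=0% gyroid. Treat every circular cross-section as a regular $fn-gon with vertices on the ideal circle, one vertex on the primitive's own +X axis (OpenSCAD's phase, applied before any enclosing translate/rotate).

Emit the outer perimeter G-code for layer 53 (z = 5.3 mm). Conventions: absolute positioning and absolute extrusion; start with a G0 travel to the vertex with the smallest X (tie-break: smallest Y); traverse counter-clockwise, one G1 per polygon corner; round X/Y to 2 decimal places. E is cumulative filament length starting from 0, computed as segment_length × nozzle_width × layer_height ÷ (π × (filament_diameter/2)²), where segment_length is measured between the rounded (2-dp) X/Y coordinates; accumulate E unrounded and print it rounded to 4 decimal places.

At z = 5.3 mm: the 21.5×16 cube contributes its full rectangle; the cylinder at (1.5, 8) is absent (z outside [15, 39]); the cylinder at (-2.5, -3) is not intersected at this z (z outside [7.5, 19.5]); the cylinder at (-3, 3.5) does not reach this height (z outside [5.5, 30.5]); Merging all regions: only the 21.5×16 cube is present, so the union is just that shape — 1 connected region. The outline is a single polygon with 4 vertices. Extrusion per mm of travel: 0.4 × 0.1 / (π × 0.875²) = 0.016630. Accumulating E over each segment gives final E = 1.2473.

G0 X0.00 Y0.00 Z5.30
G1 X21.50 Y0.00 E0.3575
G1 X21.50 Y16.00 E0.6236
G1 X0.00 Y16.00 E0.9812
G1 X0.00 Y0.00 E1.2473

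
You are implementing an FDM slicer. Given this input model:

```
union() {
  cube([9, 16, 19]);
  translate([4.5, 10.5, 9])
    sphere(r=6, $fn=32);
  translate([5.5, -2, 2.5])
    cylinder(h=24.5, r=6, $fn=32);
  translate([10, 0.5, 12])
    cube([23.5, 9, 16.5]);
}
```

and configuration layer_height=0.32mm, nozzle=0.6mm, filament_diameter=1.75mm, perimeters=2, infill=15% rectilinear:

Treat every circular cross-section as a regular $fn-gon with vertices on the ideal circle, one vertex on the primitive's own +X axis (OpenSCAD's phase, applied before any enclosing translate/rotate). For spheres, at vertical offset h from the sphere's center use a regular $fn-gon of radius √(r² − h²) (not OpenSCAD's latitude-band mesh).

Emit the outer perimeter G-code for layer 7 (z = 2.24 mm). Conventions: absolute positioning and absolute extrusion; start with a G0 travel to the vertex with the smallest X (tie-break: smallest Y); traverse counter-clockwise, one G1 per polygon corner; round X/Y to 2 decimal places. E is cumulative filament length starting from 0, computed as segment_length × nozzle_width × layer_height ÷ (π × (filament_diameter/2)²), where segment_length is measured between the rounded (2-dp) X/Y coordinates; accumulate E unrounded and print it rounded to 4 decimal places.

At z = 2.24 mm: the 9×16 cube contributes its full rectangle; the sphere at (4.5, 10.5) is not intersected at this z (|z−center|=6.760 > r=6); the cylinder at (5.5, -2) does not reach this height (z outside [2.5, 27]); the cube at (10, 0.5) is not intersected at this z (z outside [12, 28.5]); Combining (union): only the 9×16 cube is present, so the union is just that shape — 1 connected region. The outline is a single polygon with 4 vertices. Extrusion per mm of travel: 0.6 × 0.32 / (π × 0.875²) = 0.079824. Accumulating E over each segment gives final E = 3.9912.

G0 X0.00 Y0.00 Z2.24
G1 X9.00 Y0.00 E0.7184
G1 X9.00 Y16.00 E1.9956
G1 X0.00 Y16.00 E2.7140
G1 X0.00 Y0.00 E3.9912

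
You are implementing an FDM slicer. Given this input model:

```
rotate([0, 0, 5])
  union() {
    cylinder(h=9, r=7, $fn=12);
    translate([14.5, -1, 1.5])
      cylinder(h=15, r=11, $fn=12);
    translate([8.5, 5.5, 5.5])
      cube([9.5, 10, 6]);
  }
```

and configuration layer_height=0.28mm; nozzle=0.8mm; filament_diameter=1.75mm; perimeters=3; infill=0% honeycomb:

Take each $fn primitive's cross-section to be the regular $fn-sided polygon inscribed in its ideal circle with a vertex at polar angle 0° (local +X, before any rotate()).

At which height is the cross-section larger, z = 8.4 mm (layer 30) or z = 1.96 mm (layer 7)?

Layer 30 (z = 8.4): the r=7 cylinder contributes a regular 12-gon of circumradius 7 (area = (12/2)·7.000²·sin(360°/12) = 147.00 mm²); the cylinder at (14.5, -1): section is a regular 12-gon, circumradius r=11 (area = (12/2)·11.000²·sin(360°/12) = 363.00 mm²); the cube at (8.5, 5.5) is present — its section is the full 9.5×10 rectangle (area 95.00 mm²); Merging all regions: the regions partially overlap — summed areas 605.00 mm² minus the doubly-counted overlap 56.00 mm² gives 549.00 mm² — area = 549.00 mm²; (rotated 5° about Z; rotation is an isometry so areas/perimeters/island counts are preserved). So its area = 549.00 mm². Layer 7 (z = 1.96): the r=7 cylinder gives a regular 12-gon of circumradius 7 (constant along its height) (area = (12/2)·7.000²·sin(360°/12) = 147.00 mm²); the cylinder at (14.5, -1): section is a regular 12-gon, circumradius r=11 (area = (12/2)·11.000²·sin(360°/12) = 363.00 mm²); the cube at (8.5, 5.5) is absent (z outside [5.5, 11.5]); Taking the union: the regions partially overlap — summed areas 510.00 mm² minus the doubly-counted overlap 19.80 mm² gives 490.20 mm² — area = 490.20 mm²; (whole slice rotated 5° about Z — lengths, areas and connectivity unchanged). So its area = 490.20 mm². Layer 30 is larger (549.00 vs 490.20 mm²).

layer 30 (z = 8.4 mm)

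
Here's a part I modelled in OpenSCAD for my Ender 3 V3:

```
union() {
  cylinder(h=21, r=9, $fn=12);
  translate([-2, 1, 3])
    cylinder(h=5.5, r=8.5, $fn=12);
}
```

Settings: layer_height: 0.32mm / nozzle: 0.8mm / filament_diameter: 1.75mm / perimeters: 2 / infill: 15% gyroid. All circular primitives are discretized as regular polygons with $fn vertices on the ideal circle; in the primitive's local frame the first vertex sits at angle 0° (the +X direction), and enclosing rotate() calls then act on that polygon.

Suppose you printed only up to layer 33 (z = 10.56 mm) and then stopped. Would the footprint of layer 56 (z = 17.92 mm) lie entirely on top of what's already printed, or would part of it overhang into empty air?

entirely on top

Compare the two slices. At z = 10.56: the r=9 cylinder gives a regular 12-gon of circumradius 9 (constant along its height) (area = (12/2)·9.000²·sin(360°/12) = 243.00 mm²); the cylinder at (-2, 1) is not intersected at this z (z outside [3, 8.5]); Taking the union: only the r=9 cylinder is present, so the union is just that shape — area = 243.00 mm². At z = 17.92: the cylinder: section is a regular 12-gon, circumradius r=9 (area = (12/2)·9.000²·sin(360°/12) = 243.00 mm²); the cylinder at (-2, 1) does not reach this height (z outside [3, 8.5]); Taking the union: only the r=9 cylinder is present, so the union is just that shape — area = 243.00 mm². Checking containment: the cross-section at z = 17.92 is a subset of the cross-section at z = 10.56.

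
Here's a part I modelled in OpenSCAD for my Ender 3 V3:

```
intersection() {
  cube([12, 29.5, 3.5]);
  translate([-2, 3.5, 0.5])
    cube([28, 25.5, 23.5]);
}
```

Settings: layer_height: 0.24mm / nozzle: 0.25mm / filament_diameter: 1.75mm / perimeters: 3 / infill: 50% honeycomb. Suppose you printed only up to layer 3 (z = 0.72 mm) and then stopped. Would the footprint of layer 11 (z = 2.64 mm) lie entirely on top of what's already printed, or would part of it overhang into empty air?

Compare the two slices. At z = 0.72: the cube (footprint 12×29.5) is included at this height (area 354.00 mm²); the cube at (-2, 3.5) (footprint 28×25.5) is included at this height (area 714.00 mm²); Keeping only the common overlap: the 28×25.5 cube at (-2, 3.5) partially overlaps the 12×29.5 cube; clipping to the common part keeps 306.00 mm² — area = 306.00 mm². At z = 2.64: the 12×29.5 cube contributes its full rectangle (area 354.00 mm²); the cube at (-2, 3.5) is present — its section is the full 28×25.5 rectangle (area 714.00 mm²); Taking the intersection: the 28×25.5 cube at (-2, 3.5) partially overlaps the 12×29.5 cube; clipping to the common part keeps 306.00 mm² — area = 306.00 mm². Checking containment: the cross-section at z = 2.64 is a subset of the cross-section at z = 0.72.

entirely on top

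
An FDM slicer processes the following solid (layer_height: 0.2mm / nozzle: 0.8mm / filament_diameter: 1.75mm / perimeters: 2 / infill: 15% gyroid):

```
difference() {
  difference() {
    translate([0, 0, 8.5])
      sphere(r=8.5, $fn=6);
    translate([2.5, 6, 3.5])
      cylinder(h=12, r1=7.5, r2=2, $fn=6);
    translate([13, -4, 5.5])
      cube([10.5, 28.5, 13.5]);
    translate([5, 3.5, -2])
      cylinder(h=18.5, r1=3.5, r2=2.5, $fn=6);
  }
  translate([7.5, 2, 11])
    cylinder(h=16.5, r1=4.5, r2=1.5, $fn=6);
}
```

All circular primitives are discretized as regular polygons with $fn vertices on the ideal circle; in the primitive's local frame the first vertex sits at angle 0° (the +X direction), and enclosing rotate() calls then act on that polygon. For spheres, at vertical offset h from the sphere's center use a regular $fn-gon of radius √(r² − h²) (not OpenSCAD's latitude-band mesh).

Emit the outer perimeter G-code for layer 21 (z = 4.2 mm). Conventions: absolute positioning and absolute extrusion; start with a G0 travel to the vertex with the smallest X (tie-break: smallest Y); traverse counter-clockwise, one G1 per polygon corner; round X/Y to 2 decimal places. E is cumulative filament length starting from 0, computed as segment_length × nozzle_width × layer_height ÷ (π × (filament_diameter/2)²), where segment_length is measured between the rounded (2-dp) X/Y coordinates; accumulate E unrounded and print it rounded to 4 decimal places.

G0 X-7.33 Y0.00 Z4.20
G1 X-3.67 Y-6.35 E0.4875
G1 X3.67 Y-6.35 E0.9758
G1 X7.33 Y0.00 E1.4633
G1 X6.77 Y0.97 E1.5379
G1 X6.09 Y-0.22 E1.6290
G1 X-1.09 Y-0.22 E2.1066
G1 X-4.27 Y5.30 E2.5304
G1 X-7.33 Y0.00 E2.9375

At z = 4.2 mm: the sphere: section is a regular 6-gon, circumradius = √(r²−h²) = √(8.5²−4.3²) = 7.332; the cone at (2.5, 6): at t=0.058 of its height the radius interpolates to r₁+(r₂−r₁)t = 7.179, giving a regular 6-gon of that circumradius; the cube at (13, -4) is not intersected at this z (z outside [5.5, 19]); the cone at (5, 3.5) contributes a regular 6-gon of circumradius 3.165 (interpolated between r1=3.5 and r2=2.5 at t=0.335); Subtracting the remaining from the first: starting from the r=8.5 sphere, the cone at (2.5, 6) partially overlaps it — only the 54.68 mm² overlap (of its 133.91 mm²) is removed, clipping the outline; the cone at (5, 3.5) misses the remaining region (no effect) — 1 connected region; the cone at (7.5, 2) does not reach this height (z outside [11, 27.5]); Subtracting the remaining from the first: none of the subtracted shapes is present at this height, so the result so far is unchanged — 1 connected region. The outline is a single polygon with 8 vertices. Extrusion per mm of travel: 0.8 × 0.2 / (π × 0.875²) = 0.066520. Accumulating E over each segment gives final E = 2.9375.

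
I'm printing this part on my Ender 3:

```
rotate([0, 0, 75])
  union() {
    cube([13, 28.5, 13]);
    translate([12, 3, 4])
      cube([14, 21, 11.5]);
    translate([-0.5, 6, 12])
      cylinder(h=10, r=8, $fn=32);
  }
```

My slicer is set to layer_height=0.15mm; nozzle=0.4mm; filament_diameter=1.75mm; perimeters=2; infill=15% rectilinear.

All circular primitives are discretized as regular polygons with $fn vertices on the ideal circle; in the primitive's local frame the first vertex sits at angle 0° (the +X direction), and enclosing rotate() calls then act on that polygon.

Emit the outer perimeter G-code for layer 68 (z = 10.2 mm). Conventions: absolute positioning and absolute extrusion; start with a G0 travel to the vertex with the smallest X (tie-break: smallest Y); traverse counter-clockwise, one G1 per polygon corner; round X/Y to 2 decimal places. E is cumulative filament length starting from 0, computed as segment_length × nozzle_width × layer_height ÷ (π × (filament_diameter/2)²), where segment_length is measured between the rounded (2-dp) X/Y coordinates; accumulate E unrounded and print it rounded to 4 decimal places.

At z = 10.2 mm: the 13×28.5 cube contributes its full rectangle; the 14×21 cube at (12, 3) contributes its full rectangle; the cylinder at (-0.5, 6) is absent (z outside [12, 22]); Taking the union: the regions partially overlap (shared area 21.00 mm²), so overlapping operands fuse into one piece — 1 connected region; (rotated 75° about Z; rotation is an isometry so areas/perimeters/island counts are preserved). The outline is a single polygon with 8 vertices. Extrusion per mm of travel: 0.4 × 0.15 / (π × 0.875²) = 0.024945. Accumulating E over each segment gives final E = 2.7186.

G0 X-27.53 Y7.38 Z10.20
G1 X0.00 Y0.00 E0.7110
G1 X3.36 Y12.56 E1.0353
G1 X0.47 Y13.33 E1.1099
G1 X3.83 Y25.89 E1.4342
G1 X-16.45 Y31.33 E1.9580
G1 X-19.82 Y18.77 E2.2824
G1 X-24.16 Y19.93 E2.3945
G1 X-27.53 Y7.38 E2.7186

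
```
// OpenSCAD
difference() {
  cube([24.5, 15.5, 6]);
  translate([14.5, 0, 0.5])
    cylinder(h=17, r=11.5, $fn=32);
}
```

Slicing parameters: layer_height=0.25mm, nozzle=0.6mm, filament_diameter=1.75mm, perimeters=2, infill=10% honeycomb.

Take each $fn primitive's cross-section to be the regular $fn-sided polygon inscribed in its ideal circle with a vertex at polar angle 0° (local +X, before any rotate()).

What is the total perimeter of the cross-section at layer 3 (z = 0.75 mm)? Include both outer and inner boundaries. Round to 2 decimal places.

At z = 0.75 mm: the cube (footprint 24.5×15.5) is included at this height (perimeter 80.00 mm); the r=11.5 cylinder at (14.5, 0) contributes a regular 32-gon of circumradius 11.5 (perimeter = 2·32·11.500·sin(180°/32) = 72.14 mm); After the difference (first − rest): starting from the 24.5×15.5 cube, the r=11.5 cylinder at (14.5, 0) partially overlaps it — only the 200.87 mm² overlap (of its 412.81 mm²) is removed, clipping the outline — boundary = 83.17 mm. Overall, the cross-section is a single solid region. Total boundary length (outer) = 83.17 mm.

83.17 mm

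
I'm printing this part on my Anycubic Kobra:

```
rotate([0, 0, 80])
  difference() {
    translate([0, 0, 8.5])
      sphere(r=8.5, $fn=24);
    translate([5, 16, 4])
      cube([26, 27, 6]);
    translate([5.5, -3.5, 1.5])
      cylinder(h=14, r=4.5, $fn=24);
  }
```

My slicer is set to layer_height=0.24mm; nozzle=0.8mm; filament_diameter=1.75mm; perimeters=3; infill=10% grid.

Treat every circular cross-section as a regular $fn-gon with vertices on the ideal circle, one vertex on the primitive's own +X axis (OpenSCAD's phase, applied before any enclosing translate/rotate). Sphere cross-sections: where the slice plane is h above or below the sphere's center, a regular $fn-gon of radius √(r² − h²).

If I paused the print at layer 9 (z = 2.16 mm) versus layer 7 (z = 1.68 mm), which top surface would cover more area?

Layer 9 (z = 2.16): the r=8.5 sphere contributes a regular 24-gon of circumradius √(8.5²−6.34²) = 5.662 (area = (24/2)·5.662²·sin(360°/24) = 99.56 mm²); the cube at (5, 16) is absent (z outside [4, 10]); the r=4.5 cylinder at (5.5, -3.5) contributes a regular 24-gon of circumradius 4.5 (area = (24/2)·4.500²·sin(360°/24) = 62.89 mm²); After the difference (first − rest): starting from the r=8.5 sphere (99.56 mm²), the r=4.5 cylinder at (5.5, -3.5) partially overlaps it — only the 19.00 mm² overlap (of its 62.89 mm²) is removed, clipping the outline — area = 80.55 mm²; (whole slice rotated 80° about Z — lengths, areas and connectivity unchanged). So its area = 80.55 mm². Layer 7 (z = 1.68): the r=8.5 sphere contributes a regular 24-gon of circumradius √(8.5²−6.82²) = 5.073 (area = (24/2)·5.073²·sin(360°/24) = 79.94 mm²); the cube at (5, 16) is absent (z outside [4, 10]); the cylinder at (5.5, -3.5): section is a regular 24-gon, circumradius r=4.5 (area = (24/2)·4.500²·sin(360°/24) = 62.89 mm²); Subtracting the remaining from the first: starting from the r=8.5 sphere (79.94 mm²), the r=4.5 cylinder at (5.5, -3.5) partially overlaps it — only the 14.33 mm² overlap (of its 62.89 mm²) is removed, clipping the outline — area = 65.60 mm²; (whole slice rotated 80° about Z — lengths, areas and connectivity unchanged). So its area = 65.60 mm². Layer 9 is larger (80.55 vs 65.60 mm²).

layer 9 (z = 2.16 mm)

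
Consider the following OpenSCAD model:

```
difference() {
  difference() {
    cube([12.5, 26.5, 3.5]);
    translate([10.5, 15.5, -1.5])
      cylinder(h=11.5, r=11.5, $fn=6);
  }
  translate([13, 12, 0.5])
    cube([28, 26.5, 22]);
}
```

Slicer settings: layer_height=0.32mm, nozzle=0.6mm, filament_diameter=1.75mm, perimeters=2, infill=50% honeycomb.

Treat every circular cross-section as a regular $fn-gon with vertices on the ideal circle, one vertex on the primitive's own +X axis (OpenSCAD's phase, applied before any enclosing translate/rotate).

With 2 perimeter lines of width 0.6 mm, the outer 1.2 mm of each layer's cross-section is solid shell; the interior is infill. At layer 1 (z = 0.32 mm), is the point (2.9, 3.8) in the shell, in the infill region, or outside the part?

infill

At z = 0.32 mm: the 12.5×26.5 cube contributes its full rectangle; the r=11.5 cylinder at (10.5, 15.5) contributes a regular 6-gon of circumradius 11.5; Subtracting the remaining from the first: starting from the 12.5×26.5 cube, the r=11.5 cylinder at (10.5, 15.5) partially overlaps it — only the 209.90 mm² overlap (of its 343.60 mm²) is removed, clipping the outline — 2 connected regions; the cube at (13, 12) does not reach this height (z outside [0.5, 22.5]); Subtracting the remaining from the first: none of the subtracted shapes is present at this height, so the result so far is unchanged — 2 connected regions. Overall, the cross-section has 2 separate islands. The nearest boundary edge runs (0.00, 13.77)→(4.75, 5.54); distance from the point to it = 2.54 mm. (Shell/infill is judged within the island containing the point — the largest one.) The point is inside the cross-section and 2.54 mm from the nearest boundary — more than the 1.2 mm shell width (2 × 0.6), so it's in the infill interior.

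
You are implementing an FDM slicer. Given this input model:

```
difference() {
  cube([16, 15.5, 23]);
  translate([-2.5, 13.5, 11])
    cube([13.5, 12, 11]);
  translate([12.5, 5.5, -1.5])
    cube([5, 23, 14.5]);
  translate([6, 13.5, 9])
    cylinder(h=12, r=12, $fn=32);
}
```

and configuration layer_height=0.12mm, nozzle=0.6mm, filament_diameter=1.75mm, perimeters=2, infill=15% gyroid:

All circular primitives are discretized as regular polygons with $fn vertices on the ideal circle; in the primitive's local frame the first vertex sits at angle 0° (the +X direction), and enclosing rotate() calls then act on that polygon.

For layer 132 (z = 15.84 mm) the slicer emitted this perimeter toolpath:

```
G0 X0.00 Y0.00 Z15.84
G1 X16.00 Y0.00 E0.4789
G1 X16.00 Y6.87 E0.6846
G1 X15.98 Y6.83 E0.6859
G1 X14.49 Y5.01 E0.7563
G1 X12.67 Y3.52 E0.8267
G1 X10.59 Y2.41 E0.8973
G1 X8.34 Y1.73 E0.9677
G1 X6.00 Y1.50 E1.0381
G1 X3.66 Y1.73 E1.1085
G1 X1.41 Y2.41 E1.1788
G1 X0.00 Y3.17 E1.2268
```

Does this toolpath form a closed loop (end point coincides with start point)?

Start point (G0): (0.00, 0.00). End point (last G1): the path does not return to the start — open.

no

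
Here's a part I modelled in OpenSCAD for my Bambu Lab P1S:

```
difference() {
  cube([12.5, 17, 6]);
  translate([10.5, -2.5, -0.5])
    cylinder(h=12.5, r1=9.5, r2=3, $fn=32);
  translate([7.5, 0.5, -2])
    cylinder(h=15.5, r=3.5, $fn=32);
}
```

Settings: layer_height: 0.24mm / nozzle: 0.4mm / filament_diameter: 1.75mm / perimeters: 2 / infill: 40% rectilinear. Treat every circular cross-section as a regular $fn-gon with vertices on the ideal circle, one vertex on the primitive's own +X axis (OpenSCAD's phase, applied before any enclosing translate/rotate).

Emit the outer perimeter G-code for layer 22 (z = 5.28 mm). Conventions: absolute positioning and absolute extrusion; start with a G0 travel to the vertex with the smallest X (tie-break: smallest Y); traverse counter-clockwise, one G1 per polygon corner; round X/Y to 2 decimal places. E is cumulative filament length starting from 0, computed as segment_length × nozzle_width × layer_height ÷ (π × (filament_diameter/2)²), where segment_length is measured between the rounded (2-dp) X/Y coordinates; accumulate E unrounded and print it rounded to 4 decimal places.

At z = 5.28 mm: the 12.5×17 cube contributes its full rectangle; the cone at (10.5, -2.5) contributes a regular 32-gon of circumradius 6.494 (interpolated between r1=9.5 and r2=3 at t=0.462); the cylinder at (7.5, 0.5): section is a regular 32-gon, circumradius r=3.5; Subtracting the remaining from the first: starting from the 12.5×17 cube, the cone at (10.5, -2.5) partially overlaps it — only the 24.88 mm² overlap (of its 131.65 mm²) is removed, clipping the outline; the r=3.5 cylinder at (7.5, 0.5) partially overlaps it — only the 5.86 mm² overlap (of its 38.24 mm²) is removed, clipping the outline — 1 connected region. The outline is a single polygon with 19 vertices. Extrusion per mm of travel: 0.4 × 0.24 / (π × 0.875²) = 0.039912. Accumulating E over each segment gives final E = 2.3142.

G0 X0.00 Y0.00 Z5.28
G1 X4.05 Y0.00 E0.1616
G1 X4.00 Y0.50 E0.1817
G1 X4.07 Y1.18 E0.2090
G1 X4.27 Y1.84 E0.2365
G1 X4.59 Y2.44 E0.2636
G1 X5.03 Y2.97 E0.2911
G1 X5.56 Y3.41 E0.3186
G1 X6.16 Y3.73 E0.3458
G1 X6.82 Y3.93 E0.3733
G1 X7.50 Y4.00 E0.4006
G1 X8.18 Y3.93 E0.4279
G1 X8.81 Y3.74 E0.4541
G1 X9.23 Y3.87 E0.4717
G1 X10.50 Y3.99 E0.5226
G1 X11.77 Y3.87 E0.5735
G1 X12.50 Y3.65 E0.6039
G1 X12.50 Y17.00 E1.1368
G1 X0.00 Y17.00 E1.6357
G1 X0.00 Y0.00 E2.3142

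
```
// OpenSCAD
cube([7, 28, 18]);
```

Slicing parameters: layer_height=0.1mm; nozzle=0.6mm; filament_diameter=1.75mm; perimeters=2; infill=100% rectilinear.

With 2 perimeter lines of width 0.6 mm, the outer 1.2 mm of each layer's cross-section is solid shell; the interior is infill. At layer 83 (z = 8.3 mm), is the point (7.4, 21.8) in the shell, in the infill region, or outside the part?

At z = 8.3 mm: the 7×28 cube contributes its full rectangle. Overall, the cross-section is a single solid region. The nearest boundary edge runs (7.00, 0.00)→(7.00, 28.00); distance from the point to it = 0.40 mm. The point is not inside any of the regions above, so it lies outside the cross-section (0.40 mm from the nearest boundary).

outside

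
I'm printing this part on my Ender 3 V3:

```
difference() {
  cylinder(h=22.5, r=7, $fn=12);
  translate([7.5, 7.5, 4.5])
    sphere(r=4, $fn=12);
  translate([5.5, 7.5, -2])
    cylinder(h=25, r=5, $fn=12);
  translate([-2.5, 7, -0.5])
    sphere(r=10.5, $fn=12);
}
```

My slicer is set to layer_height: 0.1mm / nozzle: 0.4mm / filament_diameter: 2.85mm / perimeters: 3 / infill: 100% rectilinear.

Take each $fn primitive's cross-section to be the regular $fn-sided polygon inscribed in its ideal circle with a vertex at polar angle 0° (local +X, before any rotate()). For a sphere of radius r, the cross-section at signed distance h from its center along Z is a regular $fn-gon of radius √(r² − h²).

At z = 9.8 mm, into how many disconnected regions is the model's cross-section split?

At z = 9.8 mm: the r=7 cylinder contributes a regular 12-gon of circumradius 7; the sphere at (7.5, 7.5) is absent (|z−center|=5.300 > r=4); the r=5 cylinder at (5.5, 7.5) contributes a regular 12-gon of circumradius 5; the r=10.5 sphere at (-2.5, 7) slices to a regular 12-gon of circumradius 2.040 (√(r²−h²) with h=10.3 from center); Subtracting the remaining from the first: starting from the r=7 cylinder, the r=5 cylinder at (5.5, 7.5) partially overlaps it — only the 11.59 mm² overlap (of its 75.00 mm²) is removed, clipping the outline; the r=10.5 sphere at (-2.5, 7) partially overlaps it — only the 3.59 mm² overlap (of its 12.48 mm²) is removed, clipping the outline — 1 connected region. The result has 1 disconnected region.

1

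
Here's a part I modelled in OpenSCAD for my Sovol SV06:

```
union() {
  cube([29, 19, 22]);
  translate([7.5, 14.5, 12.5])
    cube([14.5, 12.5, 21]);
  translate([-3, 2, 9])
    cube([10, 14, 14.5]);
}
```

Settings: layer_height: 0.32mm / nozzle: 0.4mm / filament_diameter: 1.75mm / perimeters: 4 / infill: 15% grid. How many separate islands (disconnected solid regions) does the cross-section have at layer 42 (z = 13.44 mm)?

At z = 13.44 mm: the 29×19 cube contributes its full rectangle; the 14.5×12.5 cube at (7.5, 14.5) contributes its full rectangle; the 10×14 cube at (-3, 2) contributes its full rectangle; Merging all regions: the regions partially overlap (shared area 163.25 mm²), so overlapping operands fuse into one piece — 1 connected region. Overall, the cross-section is a single solid region. Island count = 1.

1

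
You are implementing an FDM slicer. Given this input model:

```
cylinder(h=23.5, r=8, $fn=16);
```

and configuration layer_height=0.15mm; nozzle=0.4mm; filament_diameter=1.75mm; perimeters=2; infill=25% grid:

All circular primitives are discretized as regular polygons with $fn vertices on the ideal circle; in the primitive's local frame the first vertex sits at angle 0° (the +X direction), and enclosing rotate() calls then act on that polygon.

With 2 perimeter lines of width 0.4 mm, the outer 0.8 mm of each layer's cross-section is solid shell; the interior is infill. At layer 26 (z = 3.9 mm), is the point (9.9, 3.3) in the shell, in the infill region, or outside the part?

outside

At z = 3.9 mm: the r=8 cylinder gives a regular 16-gon of circumradius 8 (constant along its height). Overall, the cross-section is a single solid region. The nearest boundary edge runs (8.00, 0.00)→(7.39, 3.06); distance from the point to it = 2.51 mm. The point is not inside any of the regions above, so it lies outside the cross-section (2.51 mm from the nearest boundary).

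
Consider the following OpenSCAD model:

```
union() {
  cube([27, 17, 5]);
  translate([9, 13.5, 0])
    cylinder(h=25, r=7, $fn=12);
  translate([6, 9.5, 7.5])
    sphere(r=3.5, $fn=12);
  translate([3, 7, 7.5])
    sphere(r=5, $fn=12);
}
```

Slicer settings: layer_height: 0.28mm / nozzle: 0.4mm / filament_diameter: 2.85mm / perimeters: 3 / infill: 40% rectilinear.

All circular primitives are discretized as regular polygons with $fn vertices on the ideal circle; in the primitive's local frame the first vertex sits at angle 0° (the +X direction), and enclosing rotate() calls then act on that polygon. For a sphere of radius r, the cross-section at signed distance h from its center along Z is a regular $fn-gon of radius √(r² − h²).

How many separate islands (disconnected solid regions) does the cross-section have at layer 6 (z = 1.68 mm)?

At z = 1.68 mm: the 27×17 cube contributes its full rectangle; the r=7 cylinder at (9, 13.5) gives a regular 12-gon of circumradius 7 (constant along its height); the sphere at (6, 9.5) is absent (|z−center|=5.820 > r=3.5); the sphere at (3, 7) does not reach this height (|z−center|=5.820 > r=5); Combining (union): the regions partially overlap (shared area 119.22 mm²), so overlapping operands fuse into one piece — 1 connected region. Overall, the cross-section is a single solid region. Island count = 1.

1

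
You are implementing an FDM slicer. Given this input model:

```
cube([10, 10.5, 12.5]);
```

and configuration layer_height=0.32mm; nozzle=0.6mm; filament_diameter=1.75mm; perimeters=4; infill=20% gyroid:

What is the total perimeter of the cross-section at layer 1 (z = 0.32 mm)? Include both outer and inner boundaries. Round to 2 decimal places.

At z = 0.32 mm: the 10×10.5 cube contributes its full rectangle (perimeter 41.00 mm). Overall, the cross-section is a single solid region. Total boundary length (outer) = 41.00 mm.

41.00 mm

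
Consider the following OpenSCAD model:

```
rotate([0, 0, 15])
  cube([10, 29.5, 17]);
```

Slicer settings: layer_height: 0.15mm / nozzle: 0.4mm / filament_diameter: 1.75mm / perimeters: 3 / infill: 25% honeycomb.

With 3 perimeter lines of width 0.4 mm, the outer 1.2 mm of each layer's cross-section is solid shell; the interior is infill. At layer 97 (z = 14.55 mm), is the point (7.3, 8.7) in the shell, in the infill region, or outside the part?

shell

At z = 14.55 mm: the cube (footprint 10×29.5) is included at this height; (rotated 15° about Z; rotation is an isometry so areas/perimeters/island counts are preserved). Overall, the cross-section is a single solid region. Undo the 15° rotation: the query point maps to (9.303, 6.514) in the un-rotated model frame. The nearest boundary edge runs (10.00, 0.00)→(10.00, 29.50); distance from the point to it = 0.70 mm. The point is inside the cross-section, 0.70 mm from the nearest boundary — within the 1.2 mm shell band (3 × 0.4).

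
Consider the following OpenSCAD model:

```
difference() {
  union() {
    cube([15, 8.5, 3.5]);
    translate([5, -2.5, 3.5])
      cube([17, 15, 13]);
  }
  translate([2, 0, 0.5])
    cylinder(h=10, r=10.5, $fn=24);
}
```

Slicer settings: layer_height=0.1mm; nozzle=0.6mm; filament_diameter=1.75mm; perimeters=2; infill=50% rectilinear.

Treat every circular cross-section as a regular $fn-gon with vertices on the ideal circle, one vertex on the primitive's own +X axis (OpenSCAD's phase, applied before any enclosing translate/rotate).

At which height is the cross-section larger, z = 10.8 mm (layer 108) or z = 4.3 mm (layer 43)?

layer 108 (z = 10.8 mm)

Layer 108 (z = 10.8): the cube is not intersected at this z (z outside [0, 3.5]); the 17×15 cube at (5, -2.5) contributes its full rectangle (area 255.00 mm²); Merging all regions: only the 17×15 cube at (5, -2.5) is present, so the union is just that shape — area = 255.00 mm²; the cylinder at (2, 0) does not reach this height (z outside [0.5, 10.5]); Taking the first minus the rest: none of the subtracted shapes is present at this height, so that combined region is unchanged — area = 255.00 mm². So its area = 255.00 mm². Layer 43 (z = 4.3): the cube does not reach this height (z outside [0, 3.5]); the 17×15 cube at (5, -2.5) contributes its full rectangle (area 255.00 mm²); Taking the union: only the 17×15 cube at (5, -2.5) is present, so the union is just that shape — area = 255.00 mm²; the r=10.5 cylinder at (2, 0) contributes a regular 24-gon of circumradius 10.5 (area = (24/2)·10.500²·sin(360°/24) = 342.42 mm²); After the difference (first − rest): starting from the result so far (255.00 mm²), the r=10.5 cylinder at (2, 0) partially overlaps it — only the 73.05 mm² overlap (of its 342.42 mm²) is removed, clipping the outline — area = 181.95 mm². So its area = 181.95 mm². Layer 108 is larger (255.00 vs 181.95 mm²).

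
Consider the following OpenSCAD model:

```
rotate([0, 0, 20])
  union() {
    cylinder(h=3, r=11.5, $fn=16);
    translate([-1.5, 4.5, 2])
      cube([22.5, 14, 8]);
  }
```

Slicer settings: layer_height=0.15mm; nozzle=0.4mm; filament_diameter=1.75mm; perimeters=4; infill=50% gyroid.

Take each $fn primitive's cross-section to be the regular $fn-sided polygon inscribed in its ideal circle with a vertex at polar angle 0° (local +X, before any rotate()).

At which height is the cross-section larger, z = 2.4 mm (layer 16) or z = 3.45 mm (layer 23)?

layer 16 (z = 2.4 mm)

Layer 16 (z = 2.4): the r=11.5 cylinder contributes a regular 16-gon of circumradius 11.5 (area = (16/2)·11.500²·sin(360°/16) = 404.88 mm²); the cube at (-1.5, 4.5) is present — its section is the full 22.5×14 rectangle (area 315.00 mm²); Combining (union): the regions partially overlap — summed areas 719.88 mm² minus the doubly-counted overlap 61.76 mm² gives 658.12 mm² — area = 658.12 mm²; (rotated 20° about Z; rotation is an isometry so areas/perimeters/island counts are preserved). So its area = 658.12 mm². Layer 23 (z = 3.45): the cylinder is absent (z outside [0, 3]); the 22.5×14 cube at (-1.5, 4.5) contributes its full rectangle (area 315.00 mm²); Taking the union: only the 22.5×14 cube at (-1.5, 4.5) is present, so the union is just that shape — area = 315.00 mm²; (whole slice rotated 20° about Z — lengths, areas and connectivity unchanged). So its area = 315.00 mm². Layer 16 is larger (658.12 vs 315.00 mm²).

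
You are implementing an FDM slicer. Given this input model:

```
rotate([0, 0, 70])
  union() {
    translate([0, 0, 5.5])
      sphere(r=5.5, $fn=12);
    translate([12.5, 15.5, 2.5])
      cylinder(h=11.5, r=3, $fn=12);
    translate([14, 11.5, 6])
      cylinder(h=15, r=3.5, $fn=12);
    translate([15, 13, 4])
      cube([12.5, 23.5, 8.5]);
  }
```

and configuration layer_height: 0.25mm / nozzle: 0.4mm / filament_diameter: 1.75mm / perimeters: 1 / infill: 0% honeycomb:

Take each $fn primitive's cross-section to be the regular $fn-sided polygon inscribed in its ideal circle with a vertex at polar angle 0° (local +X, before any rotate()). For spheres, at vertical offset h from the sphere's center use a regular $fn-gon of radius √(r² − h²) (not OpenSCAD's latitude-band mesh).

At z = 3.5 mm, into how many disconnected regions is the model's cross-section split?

2

At z = 3.5 mm: the sphere: section is a regular 12-gon, circumradius = √(r²−h²) = √(5.5²−2²) = 5.123; the r=3 cylinder at (12.5, 15.5) contributes a regular 12-gon of circumradius 3; the cylinder at (14, 11.5) is absent (z outside [6, 21]); the cube at (15, 13) does not reach this height (z outside [4, 12.5]); Taking the union: the 2 present regions are separate (no shared area or edge), so areas and boundary lengths simply add and each stays a separate island — 2 connected regions; (rotated 70° about Z; rotation is an isometry so areas/perimeters/island counts are preserved). The result has 2 disconnected regions.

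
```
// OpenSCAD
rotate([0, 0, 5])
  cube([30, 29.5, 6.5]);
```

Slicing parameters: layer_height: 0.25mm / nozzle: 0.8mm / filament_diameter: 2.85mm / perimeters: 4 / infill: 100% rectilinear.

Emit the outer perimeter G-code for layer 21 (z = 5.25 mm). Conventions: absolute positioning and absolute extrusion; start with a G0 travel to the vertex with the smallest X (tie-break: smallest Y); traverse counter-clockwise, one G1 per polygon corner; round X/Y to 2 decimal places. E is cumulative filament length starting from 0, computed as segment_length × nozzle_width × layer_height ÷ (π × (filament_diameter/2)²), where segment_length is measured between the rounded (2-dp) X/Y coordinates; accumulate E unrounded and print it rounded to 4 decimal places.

At z = 5.25 mm: the cube is present — its section is the full 30×29.5 rectangle; (rotated 5° about Z; rotation is an isometry so areas/perimeters/island counts are preserved). The outline is a single polygon with 4 vertices. Extrusion per mm of travel: 0.8 × 0.25 / (π × 1.425²) = 0.031351. Accumulating E over each segment gives final E = 3.7308.

G0 X-2.57 Y29.39 Z5.25
G1 X0.00 Y0.00 E0.9249
G1 X29.89 Y2.61 E1.8656
G1 X27.31 Y32.00 E2.7905
G1 X-2.57 Y29.39 E3.7308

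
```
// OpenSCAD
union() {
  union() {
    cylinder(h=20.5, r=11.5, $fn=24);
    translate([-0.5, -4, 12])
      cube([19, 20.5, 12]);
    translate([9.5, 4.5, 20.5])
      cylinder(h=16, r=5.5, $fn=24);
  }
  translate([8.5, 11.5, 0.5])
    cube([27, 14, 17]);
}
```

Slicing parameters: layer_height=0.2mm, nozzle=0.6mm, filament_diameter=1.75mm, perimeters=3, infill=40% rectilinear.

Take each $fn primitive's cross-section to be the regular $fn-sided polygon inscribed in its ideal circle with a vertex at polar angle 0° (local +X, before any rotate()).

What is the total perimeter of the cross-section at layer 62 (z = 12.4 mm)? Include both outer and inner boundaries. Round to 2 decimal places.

153.81 mm

At z = 12.4 mm: the r=11.5 cylinder gives a regular 24-gon of circumradius 11.5 (constant along its height) (perimeter = 2·24·11.500·sin(180°/24) = 72.05 mm); the cube at (-0.5, -4) (footprint 19×20.5) is included at this height (perimeter 79.00 mm); the cylinder at (9.5, 4.5) is not intersected at this z (z outside [20.5, 36.5]); Taking the union: the regions partially overlap (shared area 155.22 mm²), so the edge portions inside another operand are dropped and the merged outline is re-measured after clipping — boundary = 101.81 mm; the cube at (8.5, 11.5) is present — its section is the full 27×14 rectangle (perimeter 82.00 mm); Combining (union): the regions partially overlap (shared area 50.00 mm²), so the edge portions inside another operand are dropped and the merged outline is re-measured after clipping — boundary = 153.81 mm. Overall, the cross-section is a single solid region. Total boundary length (outer) = 153.81 mm.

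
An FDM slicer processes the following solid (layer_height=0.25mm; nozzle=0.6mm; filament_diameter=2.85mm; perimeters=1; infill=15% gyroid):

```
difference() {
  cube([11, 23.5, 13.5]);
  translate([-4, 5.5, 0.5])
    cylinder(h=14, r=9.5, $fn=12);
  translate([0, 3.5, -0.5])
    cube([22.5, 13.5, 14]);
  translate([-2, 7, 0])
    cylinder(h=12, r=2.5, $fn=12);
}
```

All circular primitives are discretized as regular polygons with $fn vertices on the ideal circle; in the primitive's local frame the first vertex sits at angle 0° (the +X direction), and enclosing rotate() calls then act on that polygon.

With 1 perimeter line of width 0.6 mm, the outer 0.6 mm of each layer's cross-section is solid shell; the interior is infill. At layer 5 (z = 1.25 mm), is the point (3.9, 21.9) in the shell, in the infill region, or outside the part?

infill

At z = 1.25 mm: the cube is present — its section is the full 11×23.5 rectangle; the r=9.5 cylinder at (-4, 5.5) gives a regular 12-gon of circumradius 9.5 (constant along its height); the 22.5×13.5 cube at (0, 3.5) contributes its full rectangle; the r=2.5 cylinder at (-2, 7) gives a regular 12-gon of circumradius 2.5 (constant along its height); Taking the first minus the rest: starting from the 11×23.5 cube, the r=9.5 cylinder at (-4, 5.5) partially overlaps it — only the 57.82 mm² overlap (of its 270.75 mm²) is removed, clipping the outline; the 22.5×13.5 cube at (0, 3.5) partially overlaps it — only the 106.20 mm² overlap (of its 303.75 mm²) is removed, clipping the outline; the r=2.5 cylinder at (-2, 7) misses the remaining region (no effect) — 2 connected regions. Overall, the cross-section has 2 separate islands. The nearest boundary edge runs (0.00, 23.50)→(11.00, 23.50); distance from the point to it = 1.60 mm. (Shell/infill is judged within the island containing the point — the largest one.) The point is inside the cross-section and 1.60 mm from the nearest boundary — more than the 0.6 mm shell width (1 × 0.6), so it's in the infill interior.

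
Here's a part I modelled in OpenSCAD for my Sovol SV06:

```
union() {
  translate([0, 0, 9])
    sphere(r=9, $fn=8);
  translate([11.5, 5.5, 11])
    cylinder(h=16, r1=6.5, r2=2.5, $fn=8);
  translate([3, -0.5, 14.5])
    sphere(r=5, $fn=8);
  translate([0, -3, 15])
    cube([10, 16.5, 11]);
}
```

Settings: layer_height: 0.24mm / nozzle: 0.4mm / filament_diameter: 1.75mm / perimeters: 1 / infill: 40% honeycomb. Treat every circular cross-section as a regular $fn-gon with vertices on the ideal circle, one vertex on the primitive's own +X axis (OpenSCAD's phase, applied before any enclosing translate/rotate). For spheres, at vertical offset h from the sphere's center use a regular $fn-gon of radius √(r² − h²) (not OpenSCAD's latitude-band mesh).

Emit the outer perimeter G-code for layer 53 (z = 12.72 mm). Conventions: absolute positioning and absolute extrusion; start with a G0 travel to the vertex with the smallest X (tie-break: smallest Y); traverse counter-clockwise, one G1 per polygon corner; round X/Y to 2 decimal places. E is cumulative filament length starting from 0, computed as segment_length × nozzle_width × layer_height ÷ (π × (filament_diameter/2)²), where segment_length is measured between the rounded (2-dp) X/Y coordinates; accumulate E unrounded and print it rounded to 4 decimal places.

At z = 12.72 mm: the r=9 sphere contributes a regular 8-gon of circumradius √(9²−3.72²) = 8.195; the cone at (11.5, 5.5) (r1=6.5→r2=2.5) has section circumradius 6.070 here — a regular 8-gon; the sphere at (3, -0.5): section is a regular 8-gon, circumradius = √(r²−h²) = √(5²−1.78²) = 4.672; the cube at (0, -3) is not intersected at this z (z outside [15, 26]); Combining (union): the regions partially overlap (shared area 64.02 mm²), so overlapping operands fuse into one piece — 1 connected region. The outline is a single polygon with 15 vertices. Extrusion per mm of travel: 0.4 × 0.24 / (π × 0.875²) = 0.039912. Accumulating E over each segment gives final E = 3.0405.

G0 X-8.20 Y0.00 Z12.72
G1 X-5.79 Y-5.79 E0.2503
G1 X0.00 Y-8.20 E0.5006
G1 X5.79 Y-5.79 E0.7509
G1 X8.20 Y0.00 E1.0012
G1 X7.80 Y0.96 E1.0428
G1 X11.50 Y-0.57 E1.2026
G1 X15.79 Y1.21 E1.3879
G1 X17.57 Y5.50 E1.5733
G1 X15.79 Y9.79 E1.7587
G1 X11.50 Y11.57 E1.9441
G1 X7.21 Y9.79 E2.1294
G1 X5.59 Y5.88 E2.2984
G1 X0.00 Y8.20 E2.5399
G1 X-5.79 Y5.79 E2.7902
G1 X-8.20 Y0.00 E3.0405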